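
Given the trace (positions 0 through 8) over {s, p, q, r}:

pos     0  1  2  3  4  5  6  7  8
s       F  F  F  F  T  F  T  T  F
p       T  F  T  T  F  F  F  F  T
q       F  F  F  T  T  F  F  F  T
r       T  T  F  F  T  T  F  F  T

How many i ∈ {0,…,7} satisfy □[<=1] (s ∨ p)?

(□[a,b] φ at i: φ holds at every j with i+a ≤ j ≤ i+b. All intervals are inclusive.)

4

Evaluate at each i in [0,7]:
  i=0: ✗ (fails at j=1)
  i=1: ✗ (fails at j=1)
  i=2: ✓ (all of [2,3])
  i=3: ✓ (all of [3,4])
  i=4: ✗ (fails at j=5)
  i=5: ✗ (fails at j=5)
  i=6: ✓ (all of [6,7])
  i=7: ✓ (all of [7,8])
Positions where it holds: {2, 3, 6, 7} → 4.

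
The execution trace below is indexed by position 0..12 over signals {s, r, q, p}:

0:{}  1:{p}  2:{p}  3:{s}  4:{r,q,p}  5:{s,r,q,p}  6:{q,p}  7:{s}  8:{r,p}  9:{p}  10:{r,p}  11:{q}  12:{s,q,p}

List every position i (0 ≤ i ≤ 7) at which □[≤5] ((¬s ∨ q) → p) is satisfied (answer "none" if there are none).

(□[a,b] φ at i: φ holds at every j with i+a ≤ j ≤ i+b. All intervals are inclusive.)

Evaluate at each i in [0,7]:
  i=0: ✗ (fails at j=0)
  i=1: ✓ (all of [1,6])
  i=2: ✓ (all of [2,7])
  i=3: ✓ (all of [3,8])
  i=4: ✓ (all of [4,9])
  i=5: ✓ (all of [5,10])
  i=6: ✗ (fails at j=11)
  i=7: ✗ (fails at j=11)

1, 2, 3, 4, 5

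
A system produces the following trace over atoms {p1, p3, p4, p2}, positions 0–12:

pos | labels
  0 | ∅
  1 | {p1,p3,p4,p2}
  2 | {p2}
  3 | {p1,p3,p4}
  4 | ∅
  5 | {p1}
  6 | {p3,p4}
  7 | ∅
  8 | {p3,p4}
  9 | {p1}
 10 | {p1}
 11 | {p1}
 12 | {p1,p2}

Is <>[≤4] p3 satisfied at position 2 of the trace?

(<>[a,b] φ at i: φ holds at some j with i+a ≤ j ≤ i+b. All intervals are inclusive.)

True

Check p3 at each j in [2,6]:
  j=2: false
  j=3: true
  j=4: false
  j=5: false
  j=6: true
Found at j=3 → formula holds.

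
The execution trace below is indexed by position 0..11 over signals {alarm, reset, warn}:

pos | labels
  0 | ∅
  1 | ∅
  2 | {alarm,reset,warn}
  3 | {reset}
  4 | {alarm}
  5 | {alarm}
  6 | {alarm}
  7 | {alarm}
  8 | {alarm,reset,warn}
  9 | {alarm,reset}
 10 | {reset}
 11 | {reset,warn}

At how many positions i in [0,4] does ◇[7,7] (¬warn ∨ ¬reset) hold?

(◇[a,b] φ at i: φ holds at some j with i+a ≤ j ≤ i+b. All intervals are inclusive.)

Evaluate at each i in [0,4]:
  i=0: ✓ (witness j=7)
  i=1: ✗ (none in [8,8])
  i=2: ✓ (witness j=9)
  i=3: ✓ (witness j=10)
  i=4: ✗ (none in [11,11])
Positions where it holds: {0, 2, 3} → 3.

3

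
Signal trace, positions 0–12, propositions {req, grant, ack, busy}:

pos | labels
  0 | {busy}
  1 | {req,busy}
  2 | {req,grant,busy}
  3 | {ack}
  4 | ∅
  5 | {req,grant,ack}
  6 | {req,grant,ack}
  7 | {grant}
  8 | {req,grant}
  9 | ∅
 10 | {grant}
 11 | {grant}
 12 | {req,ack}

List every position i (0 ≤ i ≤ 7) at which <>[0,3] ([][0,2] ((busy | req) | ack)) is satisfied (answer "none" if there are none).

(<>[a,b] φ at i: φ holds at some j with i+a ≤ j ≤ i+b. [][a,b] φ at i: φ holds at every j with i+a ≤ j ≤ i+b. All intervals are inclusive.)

0, 1

Evaluate at each i in [0,7]:
  i=0: ✓ (witness j=0)
  i=1: ✓ (witness j=1)
  i=2: ✗ (none in [2,5])
  i=3: ✗ (none in [3,6])
  i=4: ✗ (none in [4,7])
  i=5: ✗ (none in [5,8])
  i=6: ✗ (none in [6,9])
  i=7: ✗ (none in [7,10])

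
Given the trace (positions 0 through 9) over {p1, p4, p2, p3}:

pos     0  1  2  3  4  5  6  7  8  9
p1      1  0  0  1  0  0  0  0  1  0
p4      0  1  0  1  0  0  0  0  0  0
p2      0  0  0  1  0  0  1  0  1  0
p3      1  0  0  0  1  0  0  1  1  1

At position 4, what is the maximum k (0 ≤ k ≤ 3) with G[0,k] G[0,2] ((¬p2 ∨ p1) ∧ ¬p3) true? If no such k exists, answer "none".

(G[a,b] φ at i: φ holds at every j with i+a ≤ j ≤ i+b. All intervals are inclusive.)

none

G[0,2] ((¬p2 ∨ p1) ∧ ¬p3) must hold from j=4 onward; find where it first fails.
  j=4: fails → no k works.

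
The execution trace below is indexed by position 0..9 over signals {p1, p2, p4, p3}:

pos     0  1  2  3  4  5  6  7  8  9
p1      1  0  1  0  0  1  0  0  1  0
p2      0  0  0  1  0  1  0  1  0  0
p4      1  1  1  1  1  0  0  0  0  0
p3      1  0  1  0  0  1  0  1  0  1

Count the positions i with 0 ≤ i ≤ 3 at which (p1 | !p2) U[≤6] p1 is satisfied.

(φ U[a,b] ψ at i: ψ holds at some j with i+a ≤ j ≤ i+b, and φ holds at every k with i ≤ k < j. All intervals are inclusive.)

Evaluate at each i in [0,3]:
  i=0: ✓ (rhs at j=0)
  i=1: ✓ (rhs at j=2; lhs holds on [1,1])
  i=2: ✓ (rhs at j=2)
  i=3: ✗ (lhs fails at k=3 before rhs at j=5)
Positions where it holds: {0, 1, 2} → 3.

3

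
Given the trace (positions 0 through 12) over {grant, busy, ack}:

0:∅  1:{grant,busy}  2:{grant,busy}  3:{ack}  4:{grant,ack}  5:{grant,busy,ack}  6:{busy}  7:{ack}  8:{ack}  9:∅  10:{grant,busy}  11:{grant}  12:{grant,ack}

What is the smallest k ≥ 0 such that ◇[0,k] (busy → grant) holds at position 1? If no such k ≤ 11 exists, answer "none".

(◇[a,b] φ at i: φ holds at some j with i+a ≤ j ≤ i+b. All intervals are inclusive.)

Scan j = 1,2,… for (busy → grant):
  j=1: holds
First hit at j=1, so smallest k = 1-1 = 0.

0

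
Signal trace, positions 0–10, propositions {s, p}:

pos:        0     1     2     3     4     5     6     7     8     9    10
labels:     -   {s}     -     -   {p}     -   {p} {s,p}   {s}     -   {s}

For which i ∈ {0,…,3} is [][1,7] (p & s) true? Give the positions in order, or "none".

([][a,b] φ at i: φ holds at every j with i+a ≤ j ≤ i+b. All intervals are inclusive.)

Evaluate at each i in [0,3]:
  i=0: ✗ (fails at j=1)
  i=1: ✗ (fails at j=2)
  i=2: ✗ (fails at j=3)
  i=3: ✗ (fails at j=4)

none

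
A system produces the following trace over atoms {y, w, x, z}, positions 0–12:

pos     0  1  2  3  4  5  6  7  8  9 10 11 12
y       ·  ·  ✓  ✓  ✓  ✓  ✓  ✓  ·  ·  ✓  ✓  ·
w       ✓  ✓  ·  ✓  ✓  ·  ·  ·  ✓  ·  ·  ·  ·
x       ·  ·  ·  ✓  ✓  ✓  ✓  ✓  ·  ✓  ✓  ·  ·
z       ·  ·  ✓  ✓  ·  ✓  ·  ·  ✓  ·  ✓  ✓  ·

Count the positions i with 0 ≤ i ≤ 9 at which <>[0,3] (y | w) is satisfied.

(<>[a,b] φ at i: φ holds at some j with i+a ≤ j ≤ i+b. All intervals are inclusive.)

Evaluate at each i in [0,9]:
  i=0: ✓ (witness j=0)
  i=1: ✓ (witness j=1)
  i=2: ✓ (witness j=2)
  i=3: ✓ (witness j=3)
  i=4: ✓ (witness j=4)
  i=5: ✓ (witness j=5)
  i=6: ✓ (witness j=6)
  i=7: ✓ (witness j=7)
  i=8: ✓ (witness j=8)
  i=9: ✓ (witness j=10)
Positions where it holds: {0, 1, 2, 3, 4, 5, 6, 7, 8, 9} → 10.

10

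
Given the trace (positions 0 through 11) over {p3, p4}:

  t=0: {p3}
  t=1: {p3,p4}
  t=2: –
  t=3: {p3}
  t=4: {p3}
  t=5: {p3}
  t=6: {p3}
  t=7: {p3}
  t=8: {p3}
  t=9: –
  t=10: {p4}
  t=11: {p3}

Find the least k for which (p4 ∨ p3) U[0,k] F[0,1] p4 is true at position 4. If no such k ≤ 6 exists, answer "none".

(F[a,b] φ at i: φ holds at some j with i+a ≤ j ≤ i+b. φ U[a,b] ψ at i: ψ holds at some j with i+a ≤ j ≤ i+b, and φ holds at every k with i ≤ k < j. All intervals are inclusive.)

5

Need earliest j ≥ 4 with F[0,1] p4, and (p4 ∨ p3) at every k in [4,j-1].
  j=4: rhs fails.
  j=5: rhs fails.
  j=6: rhs fails.
  j=7: rhs fails.
  j=8: rhs fails.
  j=9: rhs holds; lhs holds on [4,8]. k = 5.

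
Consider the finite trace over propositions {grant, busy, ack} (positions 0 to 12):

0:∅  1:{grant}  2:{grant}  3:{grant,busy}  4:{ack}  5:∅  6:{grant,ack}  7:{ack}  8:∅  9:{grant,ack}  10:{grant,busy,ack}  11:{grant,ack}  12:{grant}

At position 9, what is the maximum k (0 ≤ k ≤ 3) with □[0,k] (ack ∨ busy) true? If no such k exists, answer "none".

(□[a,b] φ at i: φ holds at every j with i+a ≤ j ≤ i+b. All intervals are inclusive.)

2

(ack ∨ busy) must hold from j=9 onward; find where it first fails.
  j=9: holds
  j=10: holds
  j=11: holds
  j=12: fails
Holds on [9,11], so largest k = 2.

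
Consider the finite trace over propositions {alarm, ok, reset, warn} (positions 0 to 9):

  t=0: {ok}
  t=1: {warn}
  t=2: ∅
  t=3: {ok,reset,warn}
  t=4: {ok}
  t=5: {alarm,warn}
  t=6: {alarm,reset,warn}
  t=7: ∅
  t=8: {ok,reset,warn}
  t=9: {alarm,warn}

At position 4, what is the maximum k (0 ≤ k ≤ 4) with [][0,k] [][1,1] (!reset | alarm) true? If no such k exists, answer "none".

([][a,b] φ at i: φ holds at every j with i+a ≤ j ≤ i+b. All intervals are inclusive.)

2

[][1,1] (!reset | alarm) must hold from j=4 onward; find where it first fails.
  j=4: holds
  j=5: holds
  j=6: holds
  j=7: fails
Holds on [4,6], so largest k = 2.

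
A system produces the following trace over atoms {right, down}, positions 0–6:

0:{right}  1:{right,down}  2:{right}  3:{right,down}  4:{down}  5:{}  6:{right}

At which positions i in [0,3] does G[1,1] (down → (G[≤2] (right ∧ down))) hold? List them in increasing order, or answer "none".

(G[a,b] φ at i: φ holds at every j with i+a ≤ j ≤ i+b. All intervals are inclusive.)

Evaluate at each i in [0,3]:
  i=0: ✗ (fails at j=1)
  i=1: ✓ (all of [2,2])
  i=2: ✗ (fails at j=3)
  i=3: ✗ (fails at j=4)

1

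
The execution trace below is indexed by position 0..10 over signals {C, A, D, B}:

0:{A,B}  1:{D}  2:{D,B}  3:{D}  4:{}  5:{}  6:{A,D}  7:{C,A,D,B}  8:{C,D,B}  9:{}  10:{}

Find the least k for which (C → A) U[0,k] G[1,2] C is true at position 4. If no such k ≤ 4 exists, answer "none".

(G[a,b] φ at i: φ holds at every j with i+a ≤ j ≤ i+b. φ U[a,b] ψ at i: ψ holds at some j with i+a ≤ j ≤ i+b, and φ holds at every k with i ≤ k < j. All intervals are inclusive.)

Need earliest j ≥ 4 with G[1,2] C, and (C → A) at every k in [4,j-1].
  j=4: rhs fails.
  j=5: rhs fails.
  j=6: rhs holds; lhs holds on [4,5]. k = 2.

2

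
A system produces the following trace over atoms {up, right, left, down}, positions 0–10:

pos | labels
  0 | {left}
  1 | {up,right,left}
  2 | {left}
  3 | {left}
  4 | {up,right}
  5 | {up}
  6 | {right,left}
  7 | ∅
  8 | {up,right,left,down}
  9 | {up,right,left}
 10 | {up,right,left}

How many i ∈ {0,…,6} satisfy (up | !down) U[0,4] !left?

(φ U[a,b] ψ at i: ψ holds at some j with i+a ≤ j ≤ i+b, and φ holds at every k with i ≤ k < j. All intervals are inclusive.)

7

Evaluate at each i in [0,6]:
  i=0: ✓ (rhs at j=4; lhs holds on [0,3])
  i=1: ✓ (rhs at j=4; lhs holds on [1,3])
  i=2: ✓ (rhs at j=4; lhs holds on [2,3])
  i=3: ✓ (rhs at j=4; lhs holds on [3,3])
  i=4: ✓ (rhs at j=4)
  i=5: ✓ (rhs at j=5)
  i=6: ✓ (rhs at j=7; lhs holds on [6,6])
Positions where it holds: {0, 1, 2, 3, 4, 5, 6} → 7.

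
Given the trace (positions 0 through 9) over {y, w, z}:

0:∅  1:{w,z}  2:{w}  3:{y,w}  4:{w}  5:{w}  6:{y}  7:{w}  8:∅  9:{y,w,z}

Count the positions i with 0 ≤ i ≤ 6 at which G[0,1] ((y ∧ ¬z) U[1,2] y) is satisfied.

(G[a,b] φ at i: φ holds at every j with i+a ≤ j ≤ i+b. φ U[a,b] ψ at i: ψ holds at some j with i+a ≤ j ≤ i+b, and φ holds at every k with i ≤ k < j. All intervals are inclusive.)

0

Evaluate at each i in [0,6]:
  i=0: ✗ (fails at j=0)
  i=1: ✗ (fails at j=1)
  i=2: ✗ (fails at j=2)
  i=3: ✗ (fails at j=3)
  i=4: ✗ (fails at j=4)
  i=5: ✗ (fails at j=5)
  i=6: ✗ (fails at j=6)
Positions where it holds: {} → 0.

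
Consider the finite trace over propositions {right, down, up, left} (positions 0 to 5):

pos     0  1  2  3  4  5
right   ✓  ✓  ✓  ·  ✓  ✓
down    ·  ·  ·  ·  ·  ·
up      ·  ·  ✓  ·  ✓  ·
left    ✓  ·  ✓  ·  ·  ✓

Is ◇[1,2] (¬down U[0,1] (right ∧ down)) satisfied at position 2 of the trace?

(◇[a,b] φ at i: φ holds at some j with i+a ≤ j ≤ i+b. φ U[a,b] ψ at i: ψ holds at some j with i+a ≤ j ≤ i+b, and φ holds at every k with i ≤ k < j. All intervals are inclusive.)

False

Check (¬down U[0,1] (right ∧ down)) at each j in [3,4]:
  j=3: fails
  j=4: fails
No position in the window satisfies it → formula fails.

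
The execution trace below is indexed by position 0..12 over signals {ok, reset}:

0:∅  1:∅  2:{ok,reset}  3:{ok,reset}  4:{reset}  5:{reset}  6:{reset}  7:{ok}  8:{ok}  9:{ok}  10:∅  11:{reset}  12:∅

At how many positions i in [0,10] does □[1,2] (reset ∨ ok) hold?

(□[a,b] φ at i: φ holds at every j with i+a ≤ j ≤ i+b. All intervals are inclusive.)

7

Evaluate at each i in [0,10]:
  i=0: ✗ (fails at j=1)
  i=1: ✓ (all of [2,3])
  i=2: ✓ (all of [3,4])
  i=3: ✓ (all of [4,5])
  i=4: ✓ (all of [5,6])
  i=5: ✓ (all of [6,7])
  i=6: ✓ (all of [7,8])
  i=7: ✓ (all of [8,9])
  i=8: ✗ (fails at j=10)
  i=9: ✗ (fails at j=10)
  i=10: ✗ (fails at j=12)
Positions where it holds: {1, 2, 3, 4, 5, 6, 7} → 7.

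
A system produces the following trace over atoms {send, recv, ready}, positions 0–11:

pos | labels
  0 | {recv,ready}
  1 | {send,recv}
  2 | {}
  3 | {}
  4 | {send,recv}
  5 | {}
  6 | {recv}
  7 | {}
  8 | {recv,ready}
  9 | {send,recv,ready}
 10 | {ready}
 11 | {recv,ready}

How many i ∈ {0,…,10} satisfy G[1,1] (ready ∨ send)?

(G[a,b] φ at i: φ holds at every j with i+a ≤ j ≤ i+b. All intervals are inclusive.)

6

Evaluate at each i in [0,10]:
  i=0: ✓ (all of [1,1])
  i=1: ✗ (fails at j=2)
  i=2: ✗ (fails at j=3)
  i=3: ✓ (all of [4,4])
  i=4: ✗ (fails at j=5)
  i=5: ✗ (fails at j=6)
  i=6: ✗ (fails at j=7)
  i=7: ✓ (all of [8,8])
  i=8: ✓ (all of [9,9])
  i=9: ✓ (all of [10,10])
  i=10: ✓ (all of [11,11])
Positions where it holds: {0, 3, 7, 8, 9, 10} → 6.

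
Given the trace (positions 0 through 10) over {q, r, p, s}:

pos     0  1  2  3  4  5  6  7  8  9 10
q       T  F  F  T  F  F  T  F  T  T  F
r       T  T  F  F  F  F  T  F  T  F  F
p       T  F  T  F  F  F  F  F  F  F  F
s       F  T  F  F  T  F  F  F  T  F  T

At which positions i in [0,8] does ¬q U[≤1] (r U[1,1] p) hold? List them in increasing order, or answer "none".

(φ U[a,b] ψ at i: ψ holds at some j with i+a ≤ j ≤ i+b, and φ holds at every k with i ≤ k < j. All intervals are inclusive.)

1

Evaluate at each i in [0,8]:
  i=0: ✗ (lhs fails at k=0 before rhs at j=1)
  i=1: ✓ (rhs at j=1)
  i=2: ✗ (no rhs in [2,3])
  i=3: ✗ (no rhs in [3,4])
  i=4: ✗ (no rhs in [4,5])
  i=5: ✗ (no rhs in [5,6])
  i=6: ✗ (no rhs in [6,7])
  i=7: ✗ (no rhs in [7,8])
  i=8: ✗ (no rhs in [8,9])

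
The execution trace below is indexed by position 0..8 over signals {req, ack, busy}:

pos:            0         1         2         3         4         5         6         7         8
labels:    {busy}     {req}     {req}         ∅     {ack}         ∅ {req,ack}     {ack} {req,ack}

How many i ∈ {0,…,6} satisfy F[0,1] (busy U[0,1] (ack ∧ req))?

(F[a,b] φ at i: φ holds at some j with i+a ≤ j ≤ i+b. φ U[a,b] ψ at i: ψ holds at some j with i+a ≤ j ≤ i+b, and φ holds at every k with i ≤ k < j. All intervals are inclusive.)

2

Evaluate at each i in [0,6]:
  i=0: ✗ (none in [0,1])
  i=1: ✗ (none in [1,2])
  i=2: ✗ (none in [2,3])
  i=3: ✗ (none in [3,4])
  i=4: ✗ (none in [4,5])
  i=5: ✓ (witness j=6)
  i=6: ✓ (witness j=6)
Positions where it holds: {5, 6} → 2.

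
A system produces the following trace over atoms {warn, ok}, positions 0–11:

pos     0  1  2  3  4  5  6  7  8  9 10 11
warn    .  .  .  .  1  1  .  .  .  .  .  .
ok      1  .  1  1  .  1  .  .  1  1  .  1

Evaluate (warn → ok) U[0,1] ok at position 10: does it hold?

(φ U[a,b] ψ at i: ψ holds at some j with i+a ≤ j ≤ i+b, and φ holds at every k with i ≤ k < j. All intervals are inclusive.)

True

Need some j in [10,11] with ok, and (warn → ok) at every k in [10,j-1].
  j=10: ok false.
  j=11: ok holds; (warn → ok) holds at every k in [10,10] → satisfied.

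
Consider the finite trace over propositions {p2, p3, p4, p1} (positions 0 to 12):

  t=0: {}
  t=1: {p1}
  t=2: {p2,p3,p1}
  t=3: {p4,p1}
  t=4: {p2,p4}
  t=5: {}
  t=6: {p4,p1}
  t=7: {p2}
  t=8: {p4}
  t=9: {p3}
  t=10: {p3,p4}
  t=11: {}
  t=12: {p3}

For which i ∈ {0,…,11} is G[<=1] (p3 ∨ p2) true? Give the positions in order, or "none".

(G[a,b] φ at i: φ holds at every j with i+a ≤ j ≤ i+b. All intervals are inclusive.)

Evaluate at each i in [0,11]:
  i=0: ✗ (fails at j=0)
  i=1: ✗ (fails at j=1)
  i=2: ✗ (fails at j=3)
  i=3: ✗ (fails at j=3)
  i=4: ✗ (fails at j=5)
  i=5: ✗ (fails at j=5)
  i=6: ✗ (fails at j=6)
  i=7: ✗ (fails at j=8)
  i=8: ✗ (fails at j=8)
  i=9: ✓ (all of [9,10])
  i=10: ✗ (fails at j=11)
  i=11: ✗ (fails at j=11)

9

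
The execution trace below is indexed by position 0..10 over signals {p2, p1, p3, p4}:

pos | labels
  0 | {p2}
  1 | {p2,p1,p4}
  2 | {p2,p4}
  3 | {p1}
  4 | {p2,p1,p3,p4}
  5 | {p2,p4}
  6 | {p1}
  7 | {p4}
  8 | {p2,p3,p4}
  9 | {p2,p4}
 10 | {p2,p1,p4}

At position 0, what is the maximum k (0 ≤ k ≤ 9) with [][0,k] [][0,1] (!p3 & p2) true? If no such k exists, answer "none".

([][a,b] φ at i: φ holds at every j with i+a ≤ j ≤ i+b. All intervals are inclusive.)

[][0,1] (!p3 & p2) must hold from j=0 onward; find where it first fails.
  j=0: holds
  j=1: holds
  j=2: fails
Holds on [0,1], so largest k = 1.

1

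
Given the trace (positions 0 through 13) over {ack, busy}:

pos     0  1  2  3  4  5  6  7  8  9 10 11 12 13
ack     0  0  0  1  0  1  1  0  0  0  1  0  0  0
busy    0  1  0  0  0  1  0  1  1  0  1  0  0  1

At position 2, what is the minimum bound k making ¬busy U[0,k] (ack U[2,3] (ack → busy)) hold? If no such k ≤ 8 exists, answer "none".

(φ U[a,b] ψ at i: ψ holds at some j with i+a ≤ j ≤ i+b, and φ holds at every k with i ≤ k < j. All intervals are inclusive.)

Need earliest j ≥ 2 with (ack U[2,3] (ack → busy)), and ¬busy at every k in [2,j-1].
  j=2: rhs fails.
  j=3: rhs fails.
  j=4: rhs fails.
  j=5: rhs holds; lhs holds on [2,4]. k = 3.

3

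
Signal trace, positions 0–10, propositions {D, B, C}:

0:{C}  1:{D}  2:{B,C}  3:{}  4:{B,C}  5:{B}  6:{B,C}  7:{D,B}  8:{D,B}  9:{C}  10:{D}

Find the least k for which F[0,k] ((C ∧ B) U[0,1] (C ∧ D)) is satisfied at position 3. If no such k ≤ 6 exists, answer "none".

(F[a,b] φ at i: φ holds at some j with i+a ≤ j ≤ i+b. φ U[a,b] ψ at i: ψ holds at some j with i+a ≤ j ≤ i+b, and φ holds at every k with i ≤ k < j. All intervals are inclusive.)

Scan j = 3,4,… for ((C ∧ B) U[0,1] (C ∧ D)):
  j=3: fails
  j=4: fails
  j=5: fails
  j=6: fails
  j=7: fails
  j=8: fails
  j=9: fails
No j in [3,9] satisfies it → none.

none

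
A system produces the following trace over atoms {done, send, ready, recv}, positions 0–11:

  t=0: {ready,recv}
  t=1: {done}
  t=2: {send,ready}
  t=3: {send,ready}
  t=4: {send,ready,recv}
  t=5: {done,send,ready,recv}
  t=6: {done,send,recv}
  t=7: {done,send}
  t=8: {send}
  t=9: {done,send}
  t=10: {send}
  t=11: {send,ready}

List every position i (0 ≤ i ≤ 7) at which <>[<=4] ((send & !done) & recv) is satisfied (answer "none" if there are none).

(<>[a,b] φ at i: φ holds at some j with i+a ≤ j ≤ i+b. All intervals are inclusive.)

0, 1, 2, 3, 4

Evaluate at each i in [0,7]:
  i=0: ✓ (witness j=4)
  i=1: ✓ (witness j=4)
  i=2: ✓ (witness j=4)
  i=3: ✓ (witness j=4)
  i=4: ✓ (witness j=4)
  i=5: ✗ (none in [5,9])
  i=6: ✗ (none in [6,10])
  i=7: ✗ (none in [7,11])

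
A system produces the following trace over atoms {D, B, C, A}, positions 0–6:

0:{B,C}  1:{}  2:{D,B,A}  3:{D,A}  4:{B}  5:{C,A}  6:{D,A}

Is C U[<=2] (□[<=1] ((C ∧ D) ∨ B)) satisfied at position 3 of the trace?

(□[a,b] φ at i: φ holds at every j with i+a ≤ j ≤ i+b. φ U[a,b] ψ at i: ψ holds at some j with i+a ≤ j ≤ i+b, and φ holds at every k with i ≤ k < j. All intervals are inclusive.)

Does not hold

Need some j in [3,5] with □[<=1] ((C ∧ D) ∨ B), and C at every k in [3,j-1].
  j=3: □[<=1] ((C ∧ D) ∨ B) — fails at 3.
  j=4: □[<=1] ((C ∧ D) ∨ B) — fails at 5.
  j=5: □[<=1] ((C ∧ D) ∨ B) — fails at 5.
No j in the window works → until fails.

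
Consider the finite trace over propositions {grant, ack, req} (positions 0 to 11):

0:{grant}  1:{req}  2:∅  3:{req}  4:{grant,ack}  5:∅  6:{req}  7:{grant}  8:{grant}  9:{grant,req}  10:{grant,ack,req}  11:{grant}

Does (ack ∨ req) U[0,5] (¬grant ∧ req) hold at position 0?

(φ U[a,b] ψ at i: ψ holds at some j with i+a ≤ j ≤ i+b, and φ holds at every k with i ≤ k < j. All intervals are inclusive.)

Need some j in [0,5] with (¬grant ∧ req), and (ack ∨ req) at every k in [0,j-1].
  j=0: (¬grant ∧ req) false.
  j=1: (¬grant ∧ req) holds, but (ack ∨ req) fails at k=0 → not this j.
  j=2: (¬grant ∧ req) false.
  j=3: (¬grant ∧ req) holds, but (ack ∨ req) fails at k=0 → not this j.
  j=4: (¬grant ∧ req) false.
  j=5: (¬grant ∧ req) false.
No j in the window works → until fails.

Does not hold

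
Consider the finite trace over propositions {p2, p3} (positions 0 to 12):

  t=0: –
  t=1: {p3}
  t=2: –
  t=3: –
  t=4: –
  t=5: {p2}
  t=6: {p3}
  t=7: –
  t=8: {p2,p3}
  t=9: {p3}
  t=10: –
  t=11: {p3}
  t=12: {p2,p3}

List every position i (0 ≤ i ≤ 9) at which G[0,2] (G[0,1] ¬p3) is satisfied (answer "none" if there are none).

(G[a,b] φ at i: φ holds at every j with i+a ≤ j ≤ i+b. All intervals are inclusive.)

Evaluate at each i in [0,9]:
  i=0: ✗ (fails at j=0)
  i=1: ✗ (fails at j=1)
  i=2: ✓ (all of [2,4])
  i=3: ✗ (fails at j=5)
  i=4: ✗ (fails at j=5)
  i=5: ✗ (fails at j=5)
  i=6: ✗ (fails at j=6)
  i=7: ✗ (fails at j=7)
  i=8: ✗ (fails at j=8)
  i=9: ✗ (fails at j=9)

2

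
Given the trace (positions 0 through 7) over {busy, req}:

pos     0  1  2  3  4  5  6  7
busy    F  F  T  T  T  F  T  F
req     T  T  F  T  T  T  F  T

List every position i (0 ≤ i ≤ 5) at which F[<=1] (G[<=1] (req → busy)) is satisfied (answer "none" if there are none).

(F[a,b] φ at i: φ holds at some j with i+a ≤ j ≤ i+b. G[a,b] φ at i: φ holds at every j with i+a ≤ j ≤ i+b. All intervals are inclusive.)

1, 2, 3

Evaluate at each i in [0,5]:
  i=0: ✗ (none in [0,1])
  i=1: ✓ (witness j=2)
  i=2: ✓ (witness j=2)
  i=3: ✓ (witness j=3)
  i=4: ✗ (none in [4,5])
  i=5: ✗ (none in [5,6])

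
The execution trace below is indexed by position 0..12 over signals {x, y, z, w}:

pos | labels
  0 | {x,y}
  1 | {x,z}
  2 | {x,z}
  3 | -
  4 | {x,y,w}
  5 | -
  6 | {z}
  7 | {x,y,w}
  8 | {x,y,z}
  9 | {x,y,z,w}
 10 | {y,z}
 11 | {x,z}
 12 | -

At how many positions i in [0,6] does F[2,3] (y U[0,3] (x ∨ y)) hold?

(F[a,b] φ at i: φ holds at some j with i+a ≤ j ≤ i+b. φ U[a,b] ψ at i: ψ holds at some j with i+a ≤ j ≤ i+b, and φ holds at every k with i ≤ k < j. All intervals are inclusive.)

6

Evaluate at each i in [0,6]:
  i=0: ✓ (witness j=2)
  i=1: ✓ (witness j=4)
  i=2: ✓ (witness j=4)
  i=3: ✗ (none in [5,6])
  i=4: ✓ (witness j=7)
  i=5: ✓ (witness j=7)
  i=6: ✓ (witness j=8)
Positions where it holds: {0, 1, 2, 4, 5, 6} → 6.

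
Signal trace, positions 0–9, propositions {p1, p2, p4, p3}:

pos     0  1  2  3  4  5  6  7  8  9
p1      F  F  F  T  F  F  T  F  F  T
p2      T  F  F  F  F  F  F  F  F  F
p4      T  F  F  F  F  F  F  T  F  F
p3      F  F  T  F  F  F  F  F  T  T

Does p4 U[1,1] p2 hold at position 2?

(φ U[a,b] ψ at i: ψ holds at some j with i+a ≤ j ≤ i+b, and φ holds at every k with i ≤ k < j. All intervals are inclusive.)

Need some j in [3,3] with p2, and p4 at every k in [2,j-1].
  j=3: p2 false.
No j in the window works → until fails.

False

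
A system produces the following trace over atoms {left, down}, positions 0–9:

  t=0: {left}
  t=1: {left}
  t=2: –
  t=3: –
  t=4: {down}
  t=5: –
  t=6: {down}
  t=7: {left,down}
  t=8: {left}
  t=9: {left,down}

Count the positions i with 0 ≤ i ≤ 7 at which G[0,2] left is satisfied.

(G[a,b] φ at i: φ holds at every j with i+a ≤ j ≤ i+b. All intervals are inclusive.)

Evaluate at each i in [0,7]:
  i=0: ✗ (fails at j=2)
  i=1: ✗ (fails at j=2)
  i=2: ✗ (fails at j=2)
  i=3: ✗ (fails at j=3)
  i=4: ✗ (fails at j=4)
  i=5: ✗ (fails at j=5)
  i=6: ✗ (fails at j=6)
  i=7: ✓ (all of [7,9])
Positions where it holds: {7} → 1.

1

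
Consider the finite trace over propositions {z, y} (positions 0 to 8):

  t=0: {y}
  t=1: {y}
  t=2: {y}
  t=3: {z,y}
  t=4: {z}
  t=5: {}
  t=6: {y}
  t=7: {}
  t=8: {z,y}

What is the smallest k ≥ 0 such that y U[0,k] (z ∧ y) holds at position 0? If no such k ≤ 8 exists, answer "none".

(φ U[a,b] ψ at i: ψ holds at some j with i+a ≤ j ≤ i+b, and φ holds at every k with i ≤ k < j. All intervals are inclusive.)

Need earliest j ≥ 0 with (z ∧ y), and y at every k in [0,j-1].
  j=0: rhs fails.
  j=1: rhs fails.
  j=2: rhs fails.
  j=3: rhs holds; lhs holds on [0,2]. k = 3.

3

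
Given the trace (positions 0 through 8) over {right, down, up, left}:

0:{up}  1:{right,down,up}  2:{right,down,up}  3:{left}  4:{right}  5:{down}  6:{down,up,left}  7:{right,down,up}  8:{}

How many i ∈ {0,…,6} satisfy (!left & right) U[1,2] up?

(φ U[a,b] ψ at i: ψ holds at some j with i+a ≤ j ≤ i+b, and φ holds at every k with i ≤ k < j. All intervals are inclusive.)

Evaluate at each i in [0,6]:
  i=0: ✗ (lhs fails at k=0 before rhs at j=1)
  i=1: ✓ (rhs at j=2; lhs holds on [1,1])
  i=2: ✗ (no rhs in [3,4])
  i=3: ✗ (no rhs in [4,5])
  i=4: ✗ (lhs fails at k=5 before rhs at j=6)
  i=5: ✗ (lhs fails at k=5 before rhs at j=6)
  i=6: ✗ (lhs fails at k=6 before rhs at j=7)
Positions where it holds: {1} → 1.

1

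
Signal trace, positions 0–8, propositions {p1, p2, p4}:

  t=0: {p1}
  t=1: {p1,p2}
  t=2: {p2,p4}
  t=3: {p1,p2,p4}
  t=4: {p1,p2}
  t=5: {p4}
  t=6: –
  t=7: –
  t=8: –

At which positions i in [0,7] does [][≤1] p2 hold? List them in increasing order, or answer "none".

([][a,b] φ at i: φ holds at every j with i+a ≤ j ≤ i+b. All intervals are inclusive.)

Evaluate at each i in [0,7]:
  i=0: ✗ (fails at j=0)
  i=1: ✓ (all of [1,2])
  i=2: ✓ (all of [2,3])
  i=3: ✓ (all of [3,4])
  i=4: ✗ (fails at j=5)
  i=5: ✗ (fails at j=5)
  i=6: ✗ (fails at j=6)
  i=7: ✗ (fails at j=7)

1, 2, 3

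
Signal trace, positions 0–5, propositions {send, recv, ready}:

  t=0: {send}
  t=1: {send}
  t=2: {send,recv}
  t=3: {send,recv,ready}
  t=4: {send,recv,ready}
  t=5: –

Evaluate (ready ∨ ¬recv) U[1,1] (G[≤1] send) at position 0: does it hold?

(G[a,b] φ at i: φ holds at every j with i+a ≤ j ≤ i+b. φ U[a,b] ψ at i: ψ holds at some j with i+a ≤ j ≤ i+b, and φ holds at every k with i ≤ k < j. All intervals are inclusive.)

Need some j in [1,1] with G[≤1] send, and (ready ∨ ¬recv) at every k in [0,j-1].
  j=1: G[≤1] send holds; (ready ∨ ¬recv) holds at every k in [0,0] → satisfied.

Holds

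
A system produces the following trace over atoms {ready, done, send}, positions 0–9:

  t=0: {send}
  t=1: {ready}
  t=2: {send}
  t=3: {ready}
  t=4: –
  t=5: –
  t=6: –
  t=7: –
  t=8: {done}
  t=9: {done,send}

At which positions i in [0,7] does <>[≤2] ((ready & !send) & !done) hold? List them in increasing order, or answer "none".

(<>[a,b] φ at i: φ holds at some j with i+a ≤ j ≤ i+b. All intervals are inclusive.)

Evaluate at each i in [0,7]:
  i=0: ✓ (witness j=1)
  i=1: ✓ (witness j=1)
  i=2: ✓ (witness j=3)
  i=3: ✓ (witness j=3)
  i=4: ✗ (none in [4,6])
  i=5: ✗ (none in [5,7])
  i=6: ✗ (none in [6,8])
  i=7: ✗ (none in [7,9])

0, 1, 2, 3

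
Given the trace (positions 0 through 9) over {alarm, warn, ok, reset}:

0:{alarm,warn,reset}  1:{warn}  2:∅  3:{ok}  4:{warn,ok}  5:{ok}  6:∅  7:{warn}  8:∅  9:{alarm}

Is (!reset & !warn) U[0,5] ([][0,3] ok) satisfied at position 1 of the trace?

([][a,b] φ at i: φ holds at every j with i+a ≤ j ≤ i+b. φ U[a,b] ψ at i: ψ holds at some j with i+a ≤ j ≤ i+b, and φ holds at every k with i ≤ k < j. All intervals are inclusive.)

Need some j in [1,6] with [][0,3] ok, and (!reset & !warn) at every k in [1,j-1].
  j=1: [][0,3] ok — fails at 1.
  j=2: [][0,3] ok — fails at 2.
  j=3: [][0,3] ok — fails at 6.
  j=4: [][0,3] ok — fails at 6.
  j=5: [][0,3] ok — fails at 6.
  j=6: [][0,3] ok — fails at 6.
No j in the window works → until fails.

Does not hold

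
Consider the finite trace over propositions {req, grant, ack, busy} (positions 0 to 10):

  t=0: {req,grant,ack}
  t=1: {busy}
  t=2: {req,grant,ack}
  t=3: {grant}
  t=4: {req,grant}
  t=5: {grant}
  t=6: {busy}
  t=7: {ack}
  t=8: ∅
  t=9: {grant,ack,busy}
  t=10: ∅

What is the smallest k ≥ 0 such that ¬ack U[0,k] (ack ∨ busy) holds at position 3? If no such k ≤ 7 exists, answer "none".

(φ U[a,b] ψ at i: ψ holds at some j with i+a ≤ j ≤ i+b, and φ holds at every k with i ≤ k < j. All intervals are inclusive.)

Need earliest j ≥ 3 with (ack ∨ busy), and ¬ack at every k in [3,j-1].
  j=3: rhs fails.
  j=4: rhs fails.
  j=5: rhs fails.
  j=6: rhs holds; lhs holds on [3,5]. k = 3.

3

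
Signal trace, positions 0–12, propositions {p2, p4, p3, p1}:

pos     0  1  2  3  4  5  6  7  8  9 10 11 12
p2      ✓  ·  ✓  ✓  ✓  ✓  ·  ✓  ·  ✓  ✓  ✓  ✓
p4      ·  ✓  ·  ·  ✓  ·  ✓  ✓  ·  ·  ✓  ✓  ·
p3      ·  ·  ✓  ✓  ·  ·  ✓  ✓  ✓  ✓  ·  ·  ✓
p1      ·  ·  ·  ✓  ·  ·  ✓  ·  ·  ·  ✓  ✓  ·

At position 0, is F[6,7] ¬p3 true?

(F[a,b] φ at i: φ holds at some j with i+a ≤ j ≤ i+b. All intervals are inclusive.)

Check ¬p3 at each j in [6,7]:
  j=6: false
  j=7: false
No position in the window satisfies it → formula fails.

No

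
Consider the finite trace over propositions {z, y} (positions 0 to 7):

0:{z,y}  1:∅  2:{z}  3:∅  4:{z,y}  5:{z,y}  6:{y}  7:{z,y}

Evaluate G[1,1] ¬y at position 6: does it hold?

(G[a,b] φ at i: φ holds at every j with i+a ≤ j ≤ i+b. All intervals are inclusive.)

Check ¬y at every j in [7,7]:
  j=7: false
Fails at j=7 → formula fails.

No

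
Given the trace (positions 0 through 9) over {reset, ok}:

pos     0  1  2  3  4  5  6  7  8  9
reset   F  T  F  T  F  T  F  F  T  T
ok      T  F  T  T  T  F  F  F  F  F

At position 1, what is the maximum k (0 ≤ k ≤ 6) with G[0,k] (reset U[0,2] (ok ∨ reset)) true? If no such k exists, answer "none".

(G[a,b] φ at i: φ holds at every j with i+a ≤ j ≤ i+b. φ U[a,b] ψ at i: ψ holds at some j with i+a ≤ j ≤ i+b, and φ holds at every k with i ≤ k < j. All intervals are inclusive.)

4

(reset U[0,2] (ok ∨ reset)) must hold from j=1 onward; find where it first fails.
  j=1: holds
  j=2: holds
  j=3: holds
  j=4: holds
  j=5: holds
  j=6: fails
Holds on [1,5], so largest k = 4.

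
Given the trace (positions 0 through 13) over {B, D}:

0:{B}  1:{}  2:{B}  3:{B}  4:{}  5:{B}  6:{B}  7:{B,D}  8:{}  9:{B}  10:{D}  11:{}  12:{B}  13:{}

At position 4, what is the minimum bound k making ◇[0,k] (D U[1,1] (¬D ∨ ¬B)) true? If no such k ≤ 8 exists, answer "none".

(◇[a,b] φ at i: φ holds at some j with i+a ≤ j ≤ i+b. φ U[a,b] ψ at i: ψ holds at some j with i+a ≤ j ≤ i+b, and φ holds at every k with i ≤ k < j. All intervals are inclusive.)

Scan j = 4,5,… for (D U[1,1] (¬D ∨ ¬B)):
  j=4: fails
  j=5: fails
  j=6: fails
  j=7: holds
First hit at j=7, so smallest k = 7-4 = 3.

3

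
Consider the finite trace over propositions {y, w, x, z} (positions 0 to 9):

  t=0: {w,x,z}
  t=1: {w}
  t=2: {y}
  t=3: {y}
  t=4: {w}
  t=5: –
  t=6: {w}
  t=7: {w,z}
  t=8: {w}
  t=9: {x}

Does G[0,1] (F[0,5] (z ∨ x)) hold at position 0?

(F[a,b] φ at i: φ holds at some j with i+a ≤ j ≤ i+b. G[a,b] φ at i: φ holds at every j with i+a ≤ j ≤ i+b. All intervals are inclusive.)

False

Check F[0,5] (z ∨ x) at every j in [0,1]:
  j=0: holds (witness at 0)
  j=1: fails (none in [1,6])
Fails at j=1 → formula fails.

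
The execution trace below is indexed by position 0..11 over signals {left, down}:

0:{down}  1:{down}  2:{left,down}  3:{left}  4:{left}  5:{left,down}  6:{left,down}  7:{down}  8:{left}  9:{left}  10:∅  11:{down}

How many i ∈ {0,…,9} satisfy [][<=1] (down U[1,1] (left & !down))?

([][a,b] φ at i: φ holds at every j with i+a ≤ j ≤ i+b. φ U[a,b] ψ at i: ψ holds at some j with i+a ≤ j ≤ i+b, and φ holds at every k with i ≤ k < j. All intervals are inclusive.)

Evaluate at each i in [0,9]:
  i=0: ✗ (fails at j=0)
  i=1: ✗ (fails at j=1)
  i=2: ✗ (fails at j=3)
  i=3: ✗ (fails at j=3)
  i=4: ✗ (fails at j=4)
  i=5: ✗ (fails at j=5)
  i=6: ✗ (fails at j=6)
  i=7: ✗ (fails at j=8)
  i=8: ✗ (fails at j=8)
  i=9: ✗ (fails at j=9)
Positions where it holds: {} → 0.

0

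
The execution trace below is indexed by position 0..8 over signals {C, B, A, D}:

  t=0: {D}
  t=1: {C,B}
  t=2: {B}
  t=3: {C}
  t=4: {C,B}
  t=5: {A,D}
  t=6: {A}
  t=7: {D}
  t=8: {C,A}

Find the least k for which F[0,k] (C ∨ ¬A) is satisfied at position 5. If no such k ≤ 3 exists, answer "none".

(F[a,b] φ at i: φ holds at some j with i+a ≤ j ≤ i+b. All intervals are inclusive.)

2

Scan j = 5,6,… for (C ∨ ¬A):
  j=5: fails
  j=6: fails
  j=7: holds
First hit at j=7, so smallest k = 7-5 = 2.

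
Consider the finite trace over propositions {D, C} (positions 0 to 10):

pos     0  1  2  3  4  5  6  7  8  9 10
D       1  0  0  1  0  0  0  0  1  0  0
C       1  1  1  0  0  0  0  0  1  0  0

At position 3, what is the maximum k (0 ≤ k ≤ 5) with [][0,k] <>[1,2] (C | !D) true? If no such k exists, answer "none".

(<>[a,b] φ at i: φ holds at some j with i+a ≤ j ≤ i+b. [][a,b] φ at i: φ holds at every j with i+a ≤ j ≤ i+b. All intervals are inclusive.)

5

<>[1,2] (C | !D) must hold from j=3 onward; find where it first fails.
  j=3: holds
  j=4: holds
  j=5: holds
  j=6: holds
  j=7: holds
  j=8: holds
Holds through j=8; largest k = 5.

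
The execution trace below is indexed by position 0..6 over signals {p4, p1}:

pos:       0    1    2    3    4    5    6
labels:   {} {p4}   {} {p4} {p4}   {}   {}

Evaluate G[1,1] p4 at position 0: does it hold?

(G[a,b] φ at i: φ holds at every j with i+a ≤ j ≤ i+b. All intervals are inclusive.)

Yes

Check p4 at every j in [1,1]:
  j=1: true
All positions satisfy it → formula holds.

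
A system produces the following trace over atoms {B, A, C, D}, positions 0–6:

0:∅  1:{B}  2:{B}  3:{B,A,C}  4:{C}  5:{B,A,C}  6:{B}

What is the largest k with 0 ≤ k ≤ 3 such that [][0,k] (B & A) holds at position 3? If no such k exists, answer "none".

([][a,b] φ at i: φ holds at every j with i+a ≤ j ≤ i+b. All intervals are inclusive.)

(B & A) must hold from j=3 onward; find where it first fails.
  j=3: holds
  j=4: fails
Holds on [3,3], so largest k = 0.

0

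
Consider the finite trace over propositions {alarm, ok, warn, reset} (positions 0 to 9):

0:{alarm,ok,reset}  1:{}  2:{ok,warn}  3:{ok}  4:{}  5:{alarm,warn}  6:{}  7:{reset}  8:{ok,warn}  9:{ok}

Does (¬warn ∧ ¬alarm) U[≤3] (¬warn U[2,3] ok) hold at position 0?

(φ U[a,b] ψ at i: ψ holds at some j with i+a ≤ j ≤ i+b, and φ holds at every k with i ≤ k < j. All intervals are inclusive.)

Yes

Need some j in [0,3] with (¬warn U[2,3] ok), and (¬warn ∧ ¬alarm) at every k in [0,j-1].
  j=0: (¬warn U[2,3] ok) holds; no prefix to check → satisfied.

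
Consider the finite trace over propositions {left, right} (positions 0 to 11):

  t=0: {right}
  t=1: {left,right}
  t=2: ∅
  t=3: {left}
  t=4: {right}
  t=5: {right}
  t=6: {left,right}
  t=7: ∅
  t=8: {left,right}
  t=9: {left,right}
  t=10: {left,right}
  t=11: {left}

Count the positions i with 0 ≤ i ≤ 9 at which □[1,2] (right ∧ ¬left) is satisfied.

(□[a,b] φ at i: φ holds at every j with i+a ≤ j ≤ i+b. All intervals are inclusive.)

Evaluate at each i in [0,9]:
  i=0: ✗ (fails at j=1)
  i=1: ✗ (fails at j=2)
  i=2: ✗ (fails at j=3)
  i=3: ✓ (all of [4,5])
  i=4: ✗ (fails at j=6)
  i=5: ✗ (fails at j=6)
  i=6: ✗ (fails at j=7)
  i=7: ✗ (fails at j=8)
  i=8: ✗ (fails at j=9)
  i=9: ✗ (fails at j=10)
Positions where it holds: {3} → 1.

1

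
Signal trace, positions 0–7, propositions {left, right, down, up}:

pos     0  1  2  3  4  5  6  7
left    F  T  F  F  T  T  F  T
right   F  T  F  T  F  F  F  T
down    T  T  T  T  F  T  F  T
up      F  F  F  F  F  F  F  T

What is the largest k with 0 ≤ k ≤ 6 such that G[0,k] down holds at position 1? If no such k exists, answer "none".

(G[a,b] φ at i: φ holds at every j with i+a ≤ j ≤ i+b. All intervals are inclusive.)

down must hold from j=1 onward; find where it first fails.
  j=1: holds
  j=2: holds
  j=3: holds
  j=4: fails
Holds on [1,3], so largest k = 2.

2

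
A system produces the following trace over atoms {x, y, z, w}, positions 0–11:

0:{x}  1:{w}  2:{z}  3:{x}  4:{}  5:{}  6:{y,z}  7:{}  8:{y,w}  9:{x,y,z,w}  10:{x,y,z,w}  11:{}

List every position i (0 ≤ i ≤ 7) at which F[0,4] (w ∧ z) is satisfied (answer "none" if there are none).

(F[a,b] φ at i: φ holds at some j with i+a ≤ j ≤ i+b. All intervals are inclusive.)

Evaluate at each i in [0,7]:
  i=0: ✗ (none in [0,4])
  i=1: ✗ (none in [1,5])
  i=2: ✗ (none in [2,6])
  i=3: ✗ (none in [3,7])
  i=4: ✗ (none in [4,8])
  i=5: ✓ (witness j=9)
  i=6: ✓ (witness j=9)
  i=7: ✓ (witness j=9)

5, 6, 7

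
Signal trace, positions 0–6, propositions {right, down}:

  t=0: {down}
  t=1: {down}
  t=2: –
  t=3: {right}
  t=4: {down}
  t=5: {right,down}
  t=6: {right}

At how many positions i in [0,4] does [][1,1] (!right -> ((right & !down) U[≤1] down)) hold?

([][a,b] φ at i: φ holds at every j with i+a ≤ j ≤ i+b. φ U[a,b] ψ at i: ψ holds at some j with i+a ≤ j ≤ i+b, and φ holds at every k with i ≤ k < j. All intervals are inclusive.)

Evaluate at each i in [0,4]:
  i=0: ✓ (all of [1,1])
  i=1: ✗ (fails at j=2)
  i=2: ✓ (all of [3,3])
  i=3: ✓ (all of [4,4])
  i=4: ✓ (all of [5,5])
Positions where it holds: {0, 2, 3, 4} → 4.

4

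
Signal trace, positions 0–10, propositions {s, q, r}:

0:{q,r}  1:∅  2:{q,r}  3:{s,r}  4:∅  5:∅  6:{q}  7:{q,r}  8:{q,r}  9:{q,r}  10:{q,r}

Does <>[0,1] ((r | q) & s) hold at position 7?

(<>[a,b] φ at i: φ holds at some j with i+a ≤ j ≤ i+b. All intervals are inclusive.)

False

Check ((r | q) & s) at each j in [7,8]:
  j=7: false
  j=8: false
No position in the window satisfies it → formula fails.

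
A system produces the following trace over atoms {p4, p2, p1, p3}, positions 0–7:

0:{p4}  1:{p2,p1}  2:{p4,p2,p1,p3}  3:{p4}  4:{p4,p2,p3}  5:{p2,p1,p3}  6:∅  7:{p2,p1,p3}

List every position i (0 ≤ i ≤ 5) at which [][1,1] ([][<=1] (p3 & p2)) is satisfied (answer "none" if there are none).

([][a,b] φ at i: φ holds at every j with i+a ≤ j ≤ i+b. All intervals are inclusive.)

Evaluate at each i in [0,5]:
  i=0: ✗ (fails at j=1)
  i=1: ✗ (fails at j=2)
  i=2: ✗ (fails at j=3)
  i=3: ✓ (all of [4,4])
  i=4: ✗ (fails at j=5)
  i=5: ✗ (fails at j=6)

3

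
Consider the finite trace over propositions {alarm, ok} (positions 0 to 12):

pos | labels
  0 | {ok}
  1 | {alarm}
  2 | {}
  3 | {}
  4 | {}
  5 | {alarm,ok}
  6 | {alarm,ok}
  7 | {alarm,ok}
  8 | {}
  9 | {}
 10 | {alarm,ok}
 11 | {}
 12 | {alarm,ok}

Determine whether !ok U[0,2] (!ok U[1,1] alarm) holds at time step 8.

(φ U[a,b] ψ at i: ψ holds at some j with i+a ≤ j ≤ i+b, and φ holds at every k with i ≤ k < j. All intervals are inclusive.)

Need some j in [8,10] with (!ok U[1,1] alarm), and !ok at every k in [8,j-1].
  j=8: (!ok U[1,1] alarm) — fails.
  j=9: (!ok U[1,1] alarm) holds; !ok holds at every k in [8,8] → satisfied.

Yes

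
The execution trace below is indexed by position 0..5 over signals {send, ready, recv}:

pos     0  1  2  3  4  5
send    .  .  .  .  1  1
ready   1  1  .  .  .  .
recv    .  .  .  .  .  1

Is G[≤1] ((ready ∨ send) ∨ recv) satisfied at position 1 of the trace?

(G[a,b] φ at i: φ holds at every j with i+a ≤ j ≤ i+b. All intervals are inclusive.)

Check ((ready ∨ send) ∨ recv) at every j in [1,2]:
  j=1: true
  j=2: false
Fails at j=2 → formula fails.

No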